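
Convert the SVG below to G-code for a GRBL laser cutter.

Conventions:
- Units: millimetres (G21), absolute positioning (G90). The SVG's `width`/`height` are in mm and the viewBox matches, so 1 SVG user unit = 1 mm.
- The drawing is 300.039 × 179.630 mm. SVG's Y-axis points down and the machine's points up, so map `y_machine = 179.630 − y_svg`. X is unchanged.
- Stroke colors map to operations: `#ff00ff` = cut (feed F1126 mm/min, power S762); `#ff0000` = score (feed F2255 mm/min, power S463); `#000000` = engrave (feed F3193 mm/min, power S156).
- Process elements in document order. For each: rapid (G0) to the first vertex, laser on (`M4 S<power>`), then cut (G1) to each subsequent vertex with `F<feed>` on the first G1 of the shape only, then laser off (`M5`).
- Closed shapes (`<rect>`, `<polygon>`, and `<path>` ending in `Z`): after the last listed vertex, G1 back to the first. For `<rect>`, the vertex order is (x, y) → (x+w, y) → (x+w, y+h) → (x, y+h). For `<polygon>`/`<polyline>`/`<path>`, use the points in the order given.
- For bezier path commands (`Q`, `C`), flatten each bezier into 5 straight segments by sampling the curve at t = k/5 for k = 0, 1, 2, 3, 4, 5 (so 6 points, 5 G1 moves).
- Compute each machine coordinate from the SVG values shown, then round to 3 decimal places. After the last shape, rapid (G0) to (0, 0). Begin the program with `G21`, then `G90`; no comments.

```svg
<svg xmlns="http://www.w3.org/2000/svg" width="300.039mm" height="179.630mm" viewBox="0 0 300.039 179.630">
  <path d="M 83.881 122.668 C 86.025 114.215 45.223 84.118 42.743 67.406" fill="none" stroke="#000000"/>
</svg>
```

G21
G90
G0 X83.881 Y56.962
M4 S156
G1 X80.664 Y64.351 F3193
G1 X71.041 Y75.253
G1 X58.912 Y87.987
G1 X48.179 Y100.871
G1 X42.743 Y112.224
M5
G0 X0.000 Y0.000

viewBox `0 0 300.039 179.630` with mm width/height → 1 unit = 1 mm. Flip: y_m = 179.630 − y_svg.

**Shape 1** — `<path>` cubic bezier, stroke `#000000` → engrave (S156, F3193). Control points (SVG): P0=(83.881,122.668), P1=(86.025,114.215), P2=(45.223,84.118), P3=(42.743,67.406); sampled at t=k/5. Machine vertices: (83.881,56.962) → (80.664,64.351) → (71.041,75.253) → (58.912,87.987) → (48.179,100.871) → (42.743,112.224). Open path.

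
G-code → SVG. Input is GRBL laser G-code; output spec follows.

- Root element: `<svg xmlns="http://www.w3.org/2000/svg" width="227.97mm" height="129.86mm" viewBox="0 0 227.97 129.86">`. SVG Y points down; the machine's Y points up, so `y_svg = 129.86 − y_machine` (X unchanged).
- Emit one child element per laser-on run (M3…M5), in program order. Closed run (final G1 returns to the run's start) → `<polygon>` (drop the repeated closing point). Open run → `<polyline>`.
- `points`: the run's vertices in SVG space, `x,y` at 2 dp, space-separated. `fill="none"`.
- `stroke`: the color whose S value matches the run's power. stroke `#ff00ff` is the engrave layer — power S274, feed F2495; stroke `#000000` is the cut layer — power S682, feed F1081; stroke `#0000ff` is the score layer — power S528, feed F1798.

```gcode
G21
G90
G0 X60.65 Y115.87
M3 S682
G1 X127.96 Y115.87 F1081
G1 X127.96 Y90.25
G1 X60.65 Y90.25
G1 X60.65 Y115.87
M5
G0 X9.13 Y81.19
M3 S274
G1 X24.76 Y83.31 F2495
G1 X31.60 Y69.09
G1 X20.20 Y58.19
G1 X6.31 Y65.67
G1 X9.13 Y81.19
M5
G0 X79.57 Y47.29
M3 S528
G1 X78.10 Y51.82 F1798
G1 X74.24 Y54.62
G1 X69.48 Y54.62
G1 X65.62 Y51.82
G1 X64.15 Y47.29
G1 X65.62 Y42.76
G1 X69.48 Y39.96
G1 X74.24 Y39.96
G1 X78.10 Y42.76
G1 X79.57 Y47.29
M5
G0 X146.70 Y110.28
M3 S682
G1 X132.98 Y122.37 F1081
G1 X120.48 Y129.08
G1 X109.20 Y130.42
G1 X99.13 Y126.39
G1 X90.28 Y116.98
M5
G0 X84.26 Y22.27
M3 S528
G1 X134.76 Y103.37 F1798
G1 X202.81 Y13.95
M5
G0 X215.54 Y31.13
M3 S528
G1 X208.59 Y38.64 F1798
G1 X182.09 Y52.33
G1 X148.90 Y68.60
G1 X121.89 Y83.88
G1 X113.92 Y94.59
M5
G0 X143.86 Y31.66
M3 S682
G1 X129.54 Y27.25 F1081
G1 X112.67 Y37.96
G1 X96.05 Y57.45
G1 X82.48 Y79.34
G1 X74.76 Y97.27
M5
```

Machine Y-up, SVG Y-down with viewBox height 129.86, so y_svg = 129.86 − y_machine; X carries over.

Run 1: the run's S682 means `#000000` (cut). The run returns to its start, so emit a `<polygon>` with points (Y-flipped): 60.65,13.99 127.96,13.99 127.96,39.61 60.65,39.61.

Run 2: power S274 maps to stroke `#ff00ff` (engrave). The run returns to its start, so emit a `<polygon>` with points (Y-flipped): 9.13,48.67 24.76,46.55 31.60,60.77 20.20,71.67 6.31,64.19.

Run 3: the run's S528 means `#0000ff` (score). The run returns to its start, so emit a `<polygon>` with points (Y-flipped): 79.57,82.57 78.10,78.04 74.24,75.24 69.48,75.24 65.62,78.04 64.15,82.57 65.62,87.10 69.48,89.90 74.24,89.90 78.10,87.10.

Run 4: S682 ⇒ cut layer `#000000`. The run is open, so emit a `<polyline>` with points (Y-flipped): 146.70,19.58 132.98,7.49 120.48,0.78 109.20,-0.56 99.13,3.47 90.28,12.88.

Run 5: power S528 maps to stroke `#0000ff` (score). The run is open, so emit a `<polyline>` with points (Y-flipped): 84.26,107.59 134.76,26.49 202.81,115.91.

Run 6: the run's S528 means `#0000ff` (score). The run is open, so emit a `<polyline>` with points (Y-flipped): 215.54,98.73 208.59,91.22 182.09,77.53 148.90,61.26 121.89,45.98 113.92,35.27.

Run 7: power S682 maps to stroke `#000000` (cut). The run is open, so emit a `<polyline>` with points (Y-flipped): 143.86,98.20 129.54,102.61 112.67,91.90 96.05,72.41 82.48,50.52 74.76,32.59.

<svg xmlns="http://www.w3.org/2000/svg" width="227.97mm" height="129.86mm" viewBox="0 0 227.97 129.86">
  <polygon points="60.65,13.99 127.96,13.99 127.96,39.61 60.65,39.61" fill="none" stroke="#000000"/>
  <polygon points="9.13,48.67 24.76,46.55 31.60,60.77 20.20,71.67 6.31,64.19" fill="none" stroke="#ff00ff"/>
  <polygon points="79.57,82.57 78.10,78.04 74.24,75.24 69.48,75.24 65.62,78.04 64.15,82.57 65.62,87.10 69.48,89.90 74.24,89.90 78.10,87.10" fill="none" stroke="#0000ff"/>
  <polyline points="146.70,19.58 132.98,7.49 120.48,0.78 109.20,-0.56 99.13,3.47 90.28,12.88" fill="none" stroke="#000000"/>
  <polyline points="84.26,107.59 134.76,26.49 202.81,115.91" fill="none" stroke="#0000ff"/>
  <polyline points="215.54,98.73 208.59,91.22 182.09,77.53 148.90,61.26 121.89,45.98 113.92,35.27" fill="none" stroke="#0000ff"/>
  <polyline points="143.86,98.20 129.54,102.61 112.67,91.90 96.05,72.41 82.48,50.52 74.76,32.59" fill="none" stroke="#000000"/>
</svg>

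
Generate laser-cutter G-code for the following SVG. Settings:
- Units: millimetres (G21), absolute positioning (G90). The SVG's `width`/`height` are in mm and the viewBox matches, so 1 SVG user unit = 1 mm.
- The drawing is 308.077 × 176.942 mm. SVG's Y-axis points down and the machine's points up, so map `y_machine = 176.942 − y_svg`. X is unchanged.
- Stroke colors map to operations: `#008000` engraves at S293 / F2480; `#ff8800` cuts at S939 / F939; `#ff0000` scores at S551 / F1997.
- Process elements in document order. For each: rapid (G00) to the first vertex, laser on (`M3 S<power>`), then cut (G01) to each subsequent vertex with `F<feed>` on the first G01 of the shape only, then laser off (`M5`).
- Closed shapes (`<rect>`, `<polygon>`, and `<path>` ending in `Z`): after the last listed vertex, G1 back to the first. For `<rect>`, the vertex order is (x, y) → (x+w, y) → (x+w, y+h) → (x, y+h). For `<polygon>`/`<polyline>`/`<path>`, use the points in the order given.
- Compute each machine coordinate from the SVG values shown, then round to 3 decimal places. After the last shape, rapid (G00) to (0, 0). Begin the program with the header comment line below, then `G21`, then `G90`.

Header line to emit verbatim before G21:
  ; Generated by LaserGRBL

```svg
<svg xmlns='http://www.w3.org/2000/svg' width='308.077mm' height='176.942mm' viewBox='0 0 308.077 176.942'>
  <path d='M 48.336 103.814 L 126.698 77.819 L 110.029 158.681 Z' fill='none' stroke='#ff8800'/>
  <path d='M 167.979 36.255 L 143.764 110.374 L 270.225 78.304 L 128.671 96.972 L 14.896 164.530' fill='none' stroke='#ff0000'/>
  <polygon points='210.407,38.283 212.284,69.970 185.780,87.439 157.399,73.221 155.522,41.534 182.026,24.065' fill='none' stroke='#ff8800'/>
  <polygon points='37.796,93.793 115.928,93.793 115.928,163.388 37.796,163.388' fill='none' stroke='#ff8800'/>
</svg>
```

; Generated by LaserGRBL
G21
G90
G00 X48.336 Y73.128
M3 S939
G01 X126.698 Y99.123 F939
G01 X110.029 Y18.261
G01 X48.336 Y73.128
M5
G00 X167.979 Y140.687
M3 S551
G01 X143.764 Y66.568 F1997
G01 X270.225 Y98.638
G01 X128.671 Y79.970
G01 X14.896 Y12.412
M5
G00 X210.407 Y138.659
M3 S939
G01 X212.284 Y106.972 F939
G01 X185.780 Y89.503
G01 X157.399 Y103.721
G01 X155.522 Y135.408
G01 X182.026 Y152.877
G01 X210.407 Y138.659
M5
G00 X37.796 Y83.149
M3 S939
G01 X115.928 Y83.149 F939
G01 X115.928 Y13.554
G01 X37.796 Y13.554
G01 X37.796 Y83.149
M5
G00 X0.000 Y0.000

viewBox `0 0 308.077 176.942` with mm width/height → 1 unit = 1 mm. Flip: y_m = 176.942 − y_svg.

**Shape 1** — `<path>` regular polygon, stroke `#ff8800` → cut (S939, F939). Machine vertices: (48.336,73.128) → (126.698,99.123) → (110.029,18.261) → (48.336,73.128). Closed: final G1 returns to the first vertex.

**Shape 2** — `<path>` open polyline, stroke `#ff0000` → score (S551, F1997). Machine vertices: (167.979,140.687) → (143.764,66.568) → (270.225,98.638) → (128.671,79.970) → (14.896,12.412). Open path.

**Shape 3** — `<polygon>` regular polygon, stroke `#ff8800` → cut (S939, F939). Machine vertices: (210.407,138.659) → (212.284,106.972) → (185.780,89.503) → (157.399,103.721) → (155.522,135.408) → (182.026,152.877) → (210.407,138.659). Closed: final G1 returns to the first vertex.

**Shape 4** — `<polygon>` rectangle, stroke `#ff8800` → cut (S939, F939). Machine vertices: (37.796,83.149) → (115.928,83.149) → (115.928,13.554) → (37.796,13.554) → (37.796,83.149). Closed: final G1 returns to the first vertex.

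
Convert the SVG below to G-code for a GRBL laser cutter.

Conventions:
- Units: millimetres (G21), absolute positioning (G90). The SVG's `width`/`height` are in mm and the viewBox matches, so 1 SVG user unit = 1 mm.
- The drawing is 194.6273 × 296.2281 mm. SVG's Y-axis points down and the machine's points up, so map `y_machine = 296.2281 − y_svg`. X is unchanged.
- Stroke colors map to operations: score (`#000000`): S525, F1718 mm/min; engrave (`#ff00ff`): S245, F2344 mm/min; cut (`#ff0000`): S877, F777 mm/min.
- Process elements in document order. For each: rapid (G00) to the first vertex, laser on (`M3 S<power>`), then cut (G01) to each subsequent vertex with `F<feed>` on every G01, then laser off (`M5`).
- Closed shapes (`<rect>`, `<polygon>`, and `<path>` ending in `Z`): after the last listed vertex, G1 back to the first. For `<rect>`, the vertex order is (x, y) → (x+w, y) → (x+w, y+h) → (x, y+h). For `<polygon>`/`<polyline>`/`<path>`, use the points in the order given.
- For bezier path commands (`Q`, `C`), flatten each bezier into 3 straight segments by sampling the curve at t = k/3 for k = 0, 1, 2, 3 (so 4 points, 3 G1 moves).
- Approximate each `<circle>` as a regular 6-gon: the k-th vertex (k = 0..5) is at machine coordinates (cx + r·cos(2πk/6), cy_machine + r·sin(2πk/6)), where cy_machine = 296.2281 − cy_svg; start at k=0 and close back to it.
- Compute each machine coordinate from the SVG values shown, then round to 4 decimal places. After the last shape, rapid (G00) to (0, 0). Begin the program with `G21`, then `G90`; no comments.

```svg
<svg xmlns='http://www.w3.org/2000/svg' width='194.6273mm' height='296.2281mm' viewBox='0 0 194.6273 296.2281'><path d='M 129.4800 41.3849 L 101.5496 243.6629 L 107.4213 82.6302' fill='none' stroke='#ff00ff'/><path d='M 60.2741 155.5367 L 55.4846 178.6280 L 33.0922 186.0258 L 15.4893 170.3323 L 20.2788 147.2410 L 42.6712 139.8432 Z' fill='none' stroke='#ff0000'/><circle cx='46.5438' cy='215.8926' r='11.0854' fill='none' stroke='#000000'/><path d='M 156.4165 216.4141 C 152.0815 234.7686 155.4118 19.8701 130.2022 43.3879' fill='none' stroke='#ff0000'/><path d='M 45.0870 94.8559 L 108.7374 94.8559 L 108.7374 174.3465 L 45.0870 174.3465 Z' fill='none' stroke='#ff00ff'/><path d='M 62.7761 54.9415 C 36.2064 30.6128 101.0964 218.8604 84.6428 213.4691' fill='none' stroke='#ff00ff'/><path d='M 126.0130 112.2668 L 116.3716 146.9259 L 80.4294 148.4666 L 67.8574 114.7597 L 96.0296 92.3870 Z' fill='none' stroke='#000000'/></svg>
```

G21
G90
G00 X129.4800 Y254.8432
M3 S245
G01 X101.5496 Y52.5652 F2344
G01 X107.4213 Y213.5979 F2344
M5
G00 X60.2741 Y140.6914
M3 S877
G01 X55.4846 Y117.6001 F777
G01 X33.0922 Y110.2023 F777
G01 X15.4893 Y125.8958 F777
G01 X20.2788 Y148.9871 F777
G01 X42.6712 Y156.3849 F777
G01 X60.2741 Y140.6914 F777
M5
G00 X57.6292 Y80.3355
M3 S525
G01 X52.0865 Y89.9357 F1718
G01 X41.0011 Y89.9357 F1718
G01 X35.4584 Y80.3355 F1718
G01 X41.0011 Y70.7353 F1718
G01 X52.0865 Y70.7353 F1718
G01 X57.6292 Y80.3355 F1718
M5
G00 X156.4165 Y79.8140
M3 S877
G01 X153.2957 Y121.7413 F777
G01 X147.2394 Y214.3551 F777
G01 X130.2022 Y252.8402 F777
M5
G00 X45.0870 Y201.3722
M3 S245
G01 X108.7374 Y201.3722 F2344
G01 X108.7374 Y121.8816 F2344
G01 X45.0870 Y121.8816 F2344
G01 X45.0870 Y201.3722 F2344
M5
G00 X62.7761 Y241.2866
M3 S245
G01 X60.2928 Y209.8015 F2344
G01 X80.3820 Y126.8690 F2344
G01 X84.6428 Y82.7590 F2344
M5
G00 X126.0130 Y183.9613
M3 S525
G01 X116.3716 Y149.3022 F1718
G01 X80.4294 Y147.7615 F1718
G01 X67.8574 Y181.4684 F1718
G01 X96.0296 Y203.8411 F1718
G01 X126.0130 Y183.9613 F1718
M5
G00 X0.0000 Y0.0000

1 u = 1 mm; y_m = 296.2281 − y.

[1] `<path>` open polyline, #ff00ff→engrave S245 F2344: (129.4800,254.8432) → (101.5496,52.5652) → (107.4213,213.5979)

[2] `<path>` regular polygon, #ff0000→cut S877 F777: (60.2741,140.6914) → (55.4846,117.6001) → (33.0922,110.2023) → (15.4893,125.8958) → (20.2788,148.9871) → (42.6712,156.3849) → (60.2741,140.6914) (closed)

[3] `<circle>` circle, #000000→score S525 F1718: (57.6292,80.3355) → (52.0865,89.9357) → (41.0011,89.9357) → (35.4584,80.3355) → (41.0011,70.7353) → (52.0865,70.7353) → (57.6292,80.3355) (closed)

[4] `<path>` cubic bezier, #ff0000→cut S877 F777: (156.4165,79.8140) → (153.2957,121.7413) → (147.2394,214.3551) → (130.2022,252.8402)

[5] `<path>` rectangle, #ff00ff→engrave S245 F2344: (45.0870,201.3722) → (108.7374,201.3722) → (108.7374,121.8816) → (45.0870,121.8816) → (45.0870,201.3722) (closed)

[6] `<path>` cubic bezier, #ff00ff→engrave S245 F2344: (62.7761,241.2866) → (60.2928,209.8015) → (80.3820,126.8690) → (84.6428,82.7590)

[7] `<path>` regular polygon, #000000→score S525 F1718: (126.0130,183.9613) → (116.3716,149.3022) → (80.4294,147.7615) → (67.8574,181.4684) → (96.0296,203.8411) → (126.0130,183.9613) (closed)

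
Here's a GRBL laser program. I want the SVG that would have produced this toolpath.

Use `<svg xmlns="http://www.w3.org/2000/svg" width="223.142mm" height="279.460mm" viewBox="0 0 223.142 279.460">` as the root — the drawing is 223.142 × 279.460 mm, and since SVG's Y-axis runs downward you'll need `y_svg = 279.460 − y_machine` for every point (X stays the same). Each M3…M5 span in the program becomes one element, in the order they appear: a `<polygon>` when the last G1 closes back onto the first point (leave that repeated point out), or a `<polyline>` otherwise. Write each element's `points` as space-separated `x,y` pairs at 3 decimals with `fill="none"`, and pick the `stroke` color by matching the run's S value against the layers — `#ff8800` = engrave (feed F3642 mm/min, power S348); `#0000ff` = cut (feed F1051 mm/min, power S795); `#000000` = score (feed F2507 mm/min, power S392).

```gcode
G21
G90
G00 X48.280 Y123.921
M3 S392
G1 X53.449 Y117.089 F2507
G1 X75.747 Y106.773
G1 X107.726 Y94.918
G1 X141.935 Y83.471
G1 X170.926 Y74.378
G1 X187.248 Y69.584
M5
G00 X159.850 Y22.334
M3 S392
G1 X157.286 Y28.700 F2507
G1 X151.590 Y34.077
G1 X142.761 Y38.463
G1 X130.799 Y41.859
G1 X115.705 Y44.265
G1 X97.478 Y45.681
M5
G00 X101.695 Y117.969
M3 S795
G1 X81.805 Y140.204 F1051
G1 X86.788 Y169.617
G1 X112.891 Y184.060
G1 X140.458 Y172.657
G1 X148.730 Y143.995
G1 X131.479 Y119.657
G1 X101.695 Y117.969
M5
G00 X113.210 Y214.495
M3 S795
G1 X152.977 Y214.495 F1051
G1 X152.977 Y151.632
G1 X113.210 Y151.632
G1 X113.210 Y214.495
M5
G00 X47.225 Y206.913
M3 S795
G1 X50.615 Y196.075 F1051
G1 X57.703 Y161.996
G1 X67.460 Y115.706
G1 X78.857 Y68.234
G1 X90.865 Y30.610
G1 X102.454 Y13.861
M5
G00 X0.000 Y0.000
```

<svg xmlns="http://www.w3.org/2000/svg" width="223.142mm" height="279.460mm" viewBox="0 0 223.142 279.460">
  <polyline points="48.280,155.539 53.449,162.371 75.747,172.687 107.726,184.542 141.935,195.989 170.926,205.082 187.248,209.876" fill="none" stroke="#000000"/>
  <polyline points="159.850,257.126 157.286,250.760 151.590,245.383 142.761,240.997 130.799,237.601 115.705,235.195 97.478,233.779" fill="none" stroke="#000000"/>
  <polygon points="101.695,161.491 81.805,139.256 86.788,109.843 112.891,95.400 140.458,106.803 148.730,135.465 131.479,159.803" fill="none" stroke="#0000ff"/>
  <polygon points="113.210,64.965 152.977,64.965 152.977,127.828 113.210,127.828" fill="none" stroke="#0000ff"/>
  <polyline points="47.225,72.547 50.615,83.385 57.703,117.464 67.460,163.754 78.857,211.226 90.865,248.850 102.454,265.599" fill="none" stroke="#0000ff"/>
</svg>

Each laser-on run becomes one SVG element. Flip Y back into SVG space with y_svg = 279.460 − y_machine.

Run 1: the run's S392 means `#000000` (score). The run is open, so emit a `<polyline>` with points (Y-flipped): 48.280,155.539 53.449,162.371 75.747,172.687 107.726,184.542 141.935,195.989 170.926,205.082 187.248,209.876.

Run 2: power S392 maps to stroke `#000000` (score). The run is open, so emit a `<polyline>` with points (Y-flipped): 159.850,257.126 157.286,250.760 151.590,245.383 142.761,240.997 130.799,237.601 115.705,235.195 97.478,233.779.

Run 3: the run's S795 means `#0000ff` (cut). The run returns to its start, so emit a `<polygon>` with points (Y-flipped): 101.695,161.491 81.805,139.256 86.788,109.843 112.891,95.400 140.458,106.803 148.730,135.465 131.479,159.803.

Run 4: S795 ⇒ cut layer `#0000ff`. The run returns to its start, so emit a `<polygon>` with points (Y-flipped): 113.210,64.965 152.977,64.965 152.977,127.828 113.210,127.828.

Run 5: the run's S795 means `#0000ff` (cut). The run is open, so emit a `<polyline>` with points (Y-flipped): 47.225,72.547 50.615,83.385 57.703,117.464 67.460,163.754 78.857,211.226 90.865,248.850 102.454,265.599.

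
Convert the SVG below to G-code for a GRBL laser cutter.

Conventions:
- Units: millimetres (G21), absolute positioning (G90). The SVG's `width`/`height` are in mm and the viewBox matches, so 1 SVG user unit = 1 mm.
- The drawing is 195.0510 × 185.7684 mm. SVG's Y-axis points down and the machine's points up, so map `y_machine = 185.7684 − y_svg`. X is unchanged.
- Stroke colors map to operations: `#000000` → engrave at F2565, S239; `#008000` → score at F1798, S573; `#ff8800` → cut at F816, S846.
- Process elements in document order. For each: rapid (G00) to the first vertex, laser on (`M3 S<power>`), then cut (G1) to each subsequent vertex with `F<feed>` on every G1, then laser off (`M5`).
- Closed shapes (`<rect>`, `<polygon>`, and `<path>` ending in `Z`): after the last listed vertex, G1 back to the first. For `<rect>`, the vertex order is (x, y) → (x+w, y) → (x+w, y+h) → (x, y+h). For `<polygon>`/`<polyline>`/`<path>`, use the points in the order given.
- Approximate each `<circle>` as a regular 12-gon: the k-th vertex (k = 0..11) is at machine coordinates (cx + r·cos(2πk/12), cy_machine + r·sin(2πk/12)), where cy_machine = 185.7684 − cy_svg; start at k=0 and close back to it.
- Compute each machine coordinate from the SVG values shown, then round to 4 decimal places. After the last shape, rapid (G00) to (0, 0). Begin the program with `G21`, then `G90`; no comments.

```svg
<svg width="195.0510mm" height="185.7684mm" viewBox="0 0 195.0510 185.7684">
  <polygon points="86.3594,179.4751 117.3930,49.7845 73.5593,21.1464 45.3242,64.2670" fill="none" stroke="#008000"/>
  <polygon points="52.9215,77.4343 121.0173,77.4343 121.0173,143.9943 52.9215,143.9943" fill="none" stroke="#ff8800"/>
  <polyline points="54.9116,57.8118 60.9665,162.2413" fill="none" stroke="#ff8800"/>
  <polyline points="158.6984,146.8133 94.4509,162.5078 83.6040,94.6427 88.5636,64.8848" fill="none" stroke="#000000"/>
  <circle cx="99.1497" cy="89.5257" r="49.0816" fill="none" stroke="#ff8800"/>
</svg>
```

viewBox `0 0 195.0510 185.7684` with mm width/height → 1 unit = 1 mm. Flip: y_m = 185.7684 − y_svg.

**Shape 1** — `<polygon>` closed polygon, stroke `#008000` → score (S573, F1798). Machine vertices: (86.3594,6.2933) → (117.3930,135.9839) → (73.5593,164.6220) → (45.3242,121.5014) → (86.3594,6.2933). Closed: final G1 returns to the first vertex.

**Shape 2** — `<polygon>` rectangle, stroke `#ff8800` → cut (S846, F816). Machine vertices: (52.9215,108.3341) → (121.0173,108.3341) → (121.0173,41.7741) → (52.9215,41.7741) → (52.9215,108.3341). Closed: final G1 returns to the first vertex.

**Shape 3** — `<polyline>` line segment, stroke `#ff8800` → cut (S846, F816). Machine vertices: (54.9116,127.9566) → (60.9665,23.5271). Open path.

**Shape 4** — `<polyline>` open polyline, stroke `#000000` → engrave (S239, F2565). Machine vertices: (158.6984,38.9551) → (94.4509,23.2606) → (83.6040,91.1257) → (88.5636,120.8836). Open path.

**Shape 5** — `<circle>` circle, stroke `#ff8800` → cut (S846, F816). Machine vertices: (148.2313,96.2427) → (141.6556,120.7835) → (123.6905,138.7486) → (99.1497,145.3243) → (74.6089,138.7486) → (56.6438,120.7835) → (50.0681,96.2427) → (56.6438,71.7019) → (74.6089,53.7368) → (99.1497,47.1611) → (123.6905,53.7368) → (141.6556,71.7019) → (148.2313,96.2427). Closed: final G1 returns to the first vertex.

G21
G90
G00 X86.3594 Y6.2933
M3 S573
G1 X117.3930 Y135.9839 F1798
G1 X73.5593 Y164.6220 F1798
G1 X45.3242 Y121.5014 F1798
G1 X86.3594 Y6.2933 F1798
M5
G00 X52.9215 Y108.3341
M3 S846
G1 X121.0173 Y108.3341 F816
G1 X121.0173 Y41.7741 F816
G1 X52.9215 Y41.7741 F816
G1 X52.9215 Y108.3341 F816
M5
G00 X54.9116 Y127.9566
M3 S846
G1 X60.9665 Y23.5271 F816
M5
G00 X158.6984 Y38.9551
M3 S239
G1 X94.4509 Y23.2606 F2565
G1 X83.6040 Y91.1257 F2565
G1 X88.5636 Y120.8836 F2565
M5
G00 X148.2313 Y96.2427
M3 S846
G1 X141.6556 Y120.7835 F816
G1 X123.6905 Y138.7486 F816
G1 X99.1497 Y145.3243 F816
G1 X74.6089 Y138.7486 F816
G1 X56.6438 Y120.7835 F816
G1 X50.0681 Y96.2427 F816
G1 X56.6438 Y71.7019 F816
G1 X74.6089 Y53.7368 F816
G1 X99.1497 Y47.1611 F816
G1 X123.6905 Y53.7368 F816
G1 X141.6556 Y71.7019 F816
G1 X148.2313 Y96.2427 F816
M5
G00 X0.0000 Y0.0000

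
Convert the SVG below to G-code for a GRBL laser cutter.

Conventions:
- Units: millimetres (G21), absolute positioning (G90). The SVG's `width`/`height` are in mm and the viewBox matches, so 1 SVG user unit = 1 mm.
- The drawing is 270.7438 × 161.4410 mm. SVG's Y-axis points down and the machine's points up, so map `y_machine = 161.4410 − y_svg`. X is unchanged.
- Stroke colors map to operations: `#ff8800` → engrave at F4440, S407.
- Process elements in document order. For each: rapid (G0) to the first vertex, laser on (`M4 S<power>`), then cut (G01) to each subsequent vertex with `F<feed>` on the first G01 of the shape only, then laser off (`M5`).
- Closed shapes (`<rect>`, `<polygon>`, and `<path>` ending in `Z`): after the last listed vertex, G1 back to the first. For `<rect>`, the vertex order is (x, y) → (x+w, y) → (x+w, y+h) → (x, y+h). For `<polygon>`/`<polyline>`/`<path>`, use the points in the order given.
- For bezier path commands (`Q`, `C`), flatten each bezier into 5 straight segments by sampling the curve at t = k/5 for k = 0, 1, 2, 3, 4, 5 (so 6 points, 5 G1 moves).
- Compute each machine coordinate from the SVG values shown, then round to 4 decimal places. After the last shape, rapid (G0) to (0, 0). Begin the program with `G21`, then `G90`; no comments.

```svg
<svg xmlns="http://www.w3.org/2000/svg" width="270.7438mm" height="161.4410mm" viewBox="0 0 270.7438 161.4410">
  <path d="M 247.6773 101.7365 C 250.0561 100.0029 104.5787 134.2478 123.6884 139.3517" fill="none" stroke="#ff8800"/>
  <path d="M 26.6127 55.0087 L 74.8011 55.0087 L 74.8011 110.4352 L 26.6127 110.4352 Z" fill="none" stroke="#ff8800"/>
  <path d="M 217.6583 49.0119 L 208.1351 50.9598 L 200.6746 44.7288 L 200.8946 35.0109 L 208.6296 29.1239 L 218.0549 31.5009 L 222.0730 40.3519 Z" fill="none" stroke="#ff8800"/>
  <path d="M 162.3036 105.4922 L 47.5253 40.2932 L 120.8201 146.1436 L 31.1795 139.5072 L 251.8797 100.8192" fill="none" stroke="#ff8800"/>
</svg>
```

G21
G90
G0 X247.6773 Y59.7045
M4 S407
G01 X233.8614 Y56.9482 F4440
G01 X199.5573 Y48.6828
G01 X159.7622 Y38.0340
G01 X129.4735 Y28.1276
G01 X123.6884 Y22.0893
M5
G0 X26.6127 Y106.4323
M4 S407
G01 X74.8011 Y106.4323 F4440
G01 X74.8011 Y51.0058
G01 X26.6127 Y51.0058
G01 X26.6127 Y106.4323
M5
G0 X217.6583 Y112.4291
M4 S407
G01 X208.1351 Y110.4812 F4440
G01 X200.6746 Y116.7122
G01 X200.8946 Y126.4301
G01 X208.6296 Y132.3171
G01 X218.0549 Y129.9401
G01 X222.0730 Y121.0891
G01 X217.6583 Y112.4291
M5
G0 X162.3036 Y55.9488
M4 S407
G01 X47.5253 Y121.1478 F4440
G01 X120.8201 Y15.2974
G01 X31.1795 Y21.9338
G01 X251.8797 Y60.6218
M5
G0 X0.0000 Y0.0000

Since the viewBox matches the mm dimensions, user units are millimetres directly. The only transform is the Y-flip y_m = 161.4410 − y_svg.

Shape 1 is a cubic bezier drawn with `<path>`. Its stroke #ff8800 means engrave at S407, F4440. After flipping Y the toolpath is (247.6773,59.7045) → (233.8614,56.9482) → (199.5573,48.6828) → (159.7622,38.0340) → (129.4735,28.1276) → (123.6884,22.0893).

Shape 2 is a rectangle drawn with `<path>`. Its stroke #ff8800 means engrave at S407, F4440. After flipping Y the toolpath is (26.6127,106.4323) → (74.8011,106.4323) → (74.8011,51.0058) → (26.6127,51.0058) → (26.6127,106.4323), returning to the start.

Shape 3 is a regular polygon drawn with `<path>`. Its stroke #ff8800 means engrave at S407, F4440. After flipping Y the toolpath is (217.6583,112.4291) → (208.1351,110.4812) → (200.6746,116.7122) → (200.8946,126.4301) → (208.6296,132.3171) → (218.0549,129.9401) → (222.0730,121.0891) → (217.6583,112.4291), returning to the start.

Shape 4 is a open polyline drawn with `<path>`. Its stroke #ff8800 means engrave at S407, F4440. After flipping Y the toolpath is (162.3036,55.9488) → (47.5253,121.1478) → (120.8201,15.2974) → (31.1795,21.9338) → (251.8797,60.6218).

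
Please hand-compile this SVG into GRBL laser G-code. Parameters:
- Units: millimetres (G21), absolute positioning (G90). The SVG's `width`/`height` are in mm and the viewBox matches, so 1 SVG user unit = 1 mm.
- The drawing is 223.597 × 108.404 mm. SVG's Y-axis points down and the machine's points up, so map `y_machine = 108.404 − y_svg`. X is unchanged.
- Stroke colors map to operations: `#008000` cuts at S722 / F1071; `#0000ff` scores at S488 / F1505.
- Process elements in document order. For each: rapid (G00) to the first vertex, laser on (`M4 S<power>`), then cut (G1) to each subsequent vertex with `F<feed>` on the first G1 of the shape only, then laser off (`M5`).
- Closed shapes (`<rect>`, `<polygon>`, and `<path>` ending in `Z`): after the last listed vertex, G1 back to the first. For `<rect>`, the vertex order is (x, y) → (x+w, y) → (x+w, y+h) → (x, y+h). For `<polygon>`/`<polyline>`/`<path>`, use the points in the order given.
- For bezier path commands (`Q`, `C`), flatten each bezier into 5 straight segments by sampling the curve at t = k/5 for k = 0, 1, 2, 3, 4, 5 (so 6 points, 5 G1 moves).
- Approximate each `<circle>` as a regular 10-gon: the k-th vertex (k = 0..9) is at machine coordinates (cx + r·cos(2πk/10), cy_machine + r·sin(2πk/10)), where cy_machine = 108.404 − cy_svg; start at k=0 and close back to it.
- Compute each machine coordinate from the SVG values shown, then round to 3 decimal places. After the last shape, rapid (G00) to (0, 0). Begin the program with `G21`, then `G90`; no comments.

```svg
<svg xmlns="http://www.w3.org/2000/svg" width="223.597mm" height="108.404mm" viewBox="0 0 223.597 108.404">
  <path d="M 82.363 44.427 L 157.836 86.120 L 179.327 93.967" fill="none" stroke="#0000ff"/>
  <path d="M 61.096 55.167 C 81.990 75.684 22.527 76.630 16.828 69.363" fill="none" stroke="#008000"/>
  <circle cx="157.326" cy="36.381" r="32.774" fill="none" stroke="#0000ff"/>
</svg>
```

G21
G90
G00 X82.363 Y63.977
M4 S488
G1 X157.836 Y22.284 F1505
G1 X179.327 Y14.437
M5
G00 X61.096 Y53.237
M4 S722
G1 X65.063 Y43.184 F1071
G1 X56.181 Y37.284
G1 X40.890 Y34.990
G1 X25.626 Y35.757
G1 X16.828 Y39.041
M5
G00 X190.100 Y72.023
M4 S488
G1 X183.841 Y91.287 F1505
G1 X167.454 Y103.193
G1 X147.198 Y103.193
G1 X130.811 Y91.287
G1 X124.552 Y72.023
G1 X130.811 Y52.759
G1 X147.198 Y40.853
G1 X167.454 Y40.853
G1 X183.841 Y52.759
G1 X190.100 Y72.023
M5
G00 X0.000 Y0.000

Since the viewBox matches the mm dimensions, user units are millimetres directly. The only transform is the Y-flip y_m = 108.404 − y_svg.

Shape 1 is a open polyline drawn with `<path>`. Its stroke #0000ff means score at S488, F1505. After flipping Y the toolpath is (82.363,63.977) → (157.836,22.284) → (179.327,14.437).

Shape 2 is a cubic bezier drawn with `<path>`. Its stroke #008000 means cut at S722, F1071. After flipping Y the toolpath is (61.096,53.237) → (65.063,43.184) → (56.181,37.284) → (40.890,34.990) → (25.626,35.757) → (16.828,39.041).

Shape 3 is a circle drawn with `<circle>`. Its stroke #0000ff means score at S488, F1505. After flipping Y the toolpath is (190.100,72.023) → (183.841,91.287) → (167.454,103.193) → (147.198,103.193) → (130.811,91.287) → (124.552,72.023) → (130.811,52.759) → (147.198,40.853) → (167.454,40.853) → (183.841,52.759) → (190.100,72.023), returning to the start.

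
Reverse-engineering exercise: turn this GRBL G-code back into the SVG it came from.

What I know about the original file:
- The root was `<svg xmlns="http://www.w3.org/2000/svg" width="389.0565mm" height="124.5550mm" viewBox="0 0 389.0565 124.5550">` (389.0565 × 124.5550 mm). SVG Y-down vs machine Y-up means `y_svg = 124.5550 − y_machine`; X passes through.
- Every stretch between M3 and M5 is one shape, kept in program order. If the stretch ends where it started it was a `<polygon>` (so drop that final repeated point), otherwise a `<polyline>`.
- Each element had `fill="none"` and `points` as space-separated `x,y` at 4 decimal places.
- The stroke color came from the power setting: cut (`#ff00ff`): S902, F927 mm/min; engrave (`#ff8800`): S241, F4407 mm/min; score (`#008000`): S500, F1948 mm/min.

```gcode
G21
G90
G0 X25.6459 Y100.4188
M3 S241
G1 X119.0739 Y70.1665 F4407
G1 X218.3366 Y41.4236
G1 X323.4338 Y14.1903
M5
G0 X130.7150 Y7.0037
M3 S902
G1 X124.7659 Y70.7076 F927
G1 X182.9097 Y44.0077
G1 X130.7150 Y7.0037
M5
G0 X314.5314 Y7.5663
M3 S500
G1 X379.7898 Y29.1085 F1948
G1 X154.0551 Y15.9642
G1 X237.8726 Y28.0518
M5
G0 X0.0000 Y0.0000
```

Machine Y-up, SVG Y-down with viewBox height 124.5550, so y_svg = 124.5550 − y_machine; X carries over.

Run 1: power S241 maps to stroke `#ff8800` (engrave). The run is open, so emit a `<polyline>` with points (Y-flipped): 25.6459,24.1362 119.0739,54.3885 218.3366,83.1314 323.4338,110.3647.

Run 2: power S902 maps to stroke `#ff00ff` (cut). The run returns to its start, so emit a `<polygon>` with points (Y-flipped): 130.7150,117.5513 124.7659,53.8474 182.9097,80.5473.

Run 3: the run's S500 means `#008000` (score). The run is open, so emit a `<polyline>` with points (Y-flipped): 314.5314,116.9887 379.7898,95.4465 154.0551,108.5908 237.8726,96.5032.

<svg xmlns="http://www.w3.org/2000/svg" width="389.0565mm" height="124.5550mm" viewBox="0 0 389.0565 124.5550">
  <polyline points="25.6459,24.1362 119.0739,54.3885 218.3366,83.1314 323.4338,110.3647" fill="none" stroke="#ff8800"/>
  <polygon points="130.7150,117.5513 124.7659,53.8474 182.9097,80.5473" fill="none" stroke="#ff00ff"/>
  <polyline points="314.5314,116.9887 379.7898,95.4465 154.0551,108.5908 237.8726,96.5032" fill="none" stroke="#008000"/>
</svg>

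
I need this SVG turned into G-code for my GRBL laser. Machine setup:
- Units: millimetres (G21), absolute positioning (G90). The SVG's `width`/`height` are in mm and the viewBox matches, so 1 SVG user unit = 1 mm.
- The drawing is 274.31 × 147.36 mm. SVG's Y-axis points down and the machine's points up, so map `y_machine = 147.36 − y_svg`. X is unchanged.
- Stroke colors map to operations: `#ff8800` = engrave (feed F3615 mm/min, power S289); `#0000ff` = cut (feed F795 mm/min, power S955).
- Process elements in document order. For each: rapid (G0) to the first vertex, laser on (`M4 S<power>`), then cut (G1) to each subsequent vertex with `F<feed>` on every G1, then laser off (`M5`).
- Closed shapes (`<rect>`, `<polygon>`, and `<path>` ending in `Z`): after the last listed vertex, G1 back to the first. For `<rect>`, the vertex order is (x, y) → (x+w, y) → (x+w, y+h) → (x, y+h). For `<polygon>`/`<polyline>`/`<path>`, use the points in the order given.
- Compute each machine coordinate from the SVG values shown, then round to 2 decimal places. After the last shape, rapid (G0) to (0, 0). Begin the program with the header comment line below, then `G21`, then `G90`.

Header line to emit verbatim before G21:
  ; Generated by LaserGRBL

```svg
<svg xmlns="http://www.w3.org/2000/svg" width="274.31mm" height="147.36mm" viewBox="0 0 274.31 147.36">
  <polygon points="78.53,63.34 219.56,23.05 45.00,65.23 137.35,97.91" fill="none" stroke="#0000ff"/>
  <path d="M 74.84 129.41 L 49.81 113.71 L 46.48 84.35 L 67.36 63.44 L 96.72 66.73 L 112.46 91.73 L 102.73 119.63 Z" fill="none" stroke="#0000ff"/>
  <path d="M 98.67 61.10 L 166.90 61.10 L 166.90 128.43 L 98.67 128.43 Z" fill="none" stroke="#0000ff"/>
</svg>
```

1 u = 1 mm; y_m = 147.36 − y.

[1] `<polygon>` closed polygon, #0000ff→cut S955 F795: (78.53,84.02) → (219.56,124.31) → (45.00,82.13) → (137.35,49.45) → (78.53,84.02) (closed)

[2] `<path>` regular polygon, #0000ff→cut S955 F795: (74.84,17.95) → (49.81,33.65) → (46.48,63.01) → (67.36,83.92) → (96.72,80.63) → (112.46,55.63) → (102.73,27.73) → (74.84,17.95) (closed)

[3] `<path>` rectangle, #0000ff→cut S955 F795: (98.67,86.26) → (166.90,86.26) → (166.90,18.93) → (98.67,18.93) → (98.67,86.26) (closed)

; Generated by LaserGRBL
G21
G90
G0 X78.53 Y84.02
M4 S955
G1 X219.56 Y124.31 F795
G1 X45.00 Y82.13 F795
G1 X137.35 Y49.45 F795
G1 X78.53 Y84.02 F795
M5
G0 X74.84 Y17.95
M4 S955
G1 X49.81 Y33.65 F795
G1 X46.48 Y63.01 F795
G1 X67.36 Y83.92 F795
G1 X96.72 Y80.63 F795
G1 X112.46 Y55.63 F795
G1 X102.73 Y27.73 F795
G1 X74.84 Y17.95 F795
M5
G0 X98.67 Y86.26
M4 S955
G1 X166.90 Y86.26 F795
G1 X166.90 Y18.93 F795
G1 X98.67 Y18.93 F795
G1 X98.67 Y86.26 F795
M5
G0 X0.00 Y0.00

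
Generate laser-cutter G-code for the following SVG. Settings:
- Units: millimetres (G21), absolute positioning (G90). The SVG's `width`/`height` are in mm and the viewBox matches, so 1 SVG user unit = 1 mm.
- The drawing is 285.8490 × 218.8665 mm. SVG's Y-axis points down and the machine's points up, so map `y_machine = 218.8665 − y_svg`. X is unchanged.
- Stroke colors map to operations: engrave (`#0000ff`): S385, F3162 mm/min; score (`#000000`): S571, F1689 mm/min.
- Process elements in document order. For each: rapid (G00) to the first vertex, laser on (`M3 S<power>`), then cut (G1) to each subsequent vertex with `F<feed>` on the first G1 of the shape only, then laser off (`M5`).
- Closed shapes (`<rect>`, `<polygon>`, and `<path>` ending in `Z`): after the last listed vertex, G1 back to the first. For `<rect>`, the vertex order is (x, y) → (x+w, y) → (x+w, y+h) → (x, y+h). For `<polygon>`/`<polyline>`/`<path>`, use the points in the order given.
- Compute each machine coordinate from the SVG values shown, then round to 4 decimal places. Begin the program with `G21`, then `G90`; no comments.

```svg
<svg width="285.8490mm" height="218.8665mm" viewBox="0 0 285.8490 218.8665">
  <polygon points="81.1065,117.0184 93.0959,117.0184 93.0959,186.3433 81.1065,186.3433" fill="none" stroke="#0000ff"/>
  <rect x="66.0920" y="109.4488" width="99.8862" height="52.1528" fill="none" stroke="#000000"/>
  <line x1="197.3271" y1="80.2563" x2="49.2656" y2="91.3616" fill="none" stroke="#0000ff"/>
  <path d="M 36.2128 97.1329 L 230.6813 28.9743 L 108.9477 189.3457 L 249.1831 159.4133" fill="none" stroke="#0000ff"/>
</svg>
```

1 u = 1 mm; y_m = 218.8665 − y.

[1] `<polygon>` rectangle, #0000ff→engrave S385 F3162: (81.1065,101.8481) → (93.0959,101.8481) → (93.0959,32.5232) → (81.1065,32.5232) → (81.1065,101.8481) (closed)

[2] `<rect>` rectangle, #000000→score S571 F1689: (66.0920,109.4177) → (165.9782,109.4177) → (165.9782,57.2649) → (66.0920,57.2649) → (66.0920,109.4177) (closed)

[3] `<line>` line segment, #0000ff→engrave S385 F3162: (197.3271,138.6102) → (49.2656,127.5049)

[4] `<path>` open polyline, #0000ff→engrave S385 F3162: (36.2128,121.7336) → (230.6813,189.8922) → (108.9477,29.5208) → (249.1831,59.4532)

G21
G90
G00 X81.1065 Y101.8481
M3 S385
G1 X93.0959 Y101.8481 F3162
G1 X93.0959 Y32.5232
G1 X81.1065 Y32.5232
G1 X81.1065 Y101.8481
M5
G00 X66.0920 Y109.4177
M3 S571
G1 X165.9782 Y109.4177 F1689
G1 X165.9782 Y57.2649
G1 X66.0920 Y57.2649
G1 X66.0920 Y109.4177
M5
G00 X197.3271 Y138.6102
M3 S385
G1 X49.2656 Y127.5049 F3162
M5
G00 X36.2128 Y121.7336
M3 S385
G1 X230.6813 Y189.8922 F3162
G1 X108.9477 Y29.5208
G1 X249.1831 Y59.4532
M5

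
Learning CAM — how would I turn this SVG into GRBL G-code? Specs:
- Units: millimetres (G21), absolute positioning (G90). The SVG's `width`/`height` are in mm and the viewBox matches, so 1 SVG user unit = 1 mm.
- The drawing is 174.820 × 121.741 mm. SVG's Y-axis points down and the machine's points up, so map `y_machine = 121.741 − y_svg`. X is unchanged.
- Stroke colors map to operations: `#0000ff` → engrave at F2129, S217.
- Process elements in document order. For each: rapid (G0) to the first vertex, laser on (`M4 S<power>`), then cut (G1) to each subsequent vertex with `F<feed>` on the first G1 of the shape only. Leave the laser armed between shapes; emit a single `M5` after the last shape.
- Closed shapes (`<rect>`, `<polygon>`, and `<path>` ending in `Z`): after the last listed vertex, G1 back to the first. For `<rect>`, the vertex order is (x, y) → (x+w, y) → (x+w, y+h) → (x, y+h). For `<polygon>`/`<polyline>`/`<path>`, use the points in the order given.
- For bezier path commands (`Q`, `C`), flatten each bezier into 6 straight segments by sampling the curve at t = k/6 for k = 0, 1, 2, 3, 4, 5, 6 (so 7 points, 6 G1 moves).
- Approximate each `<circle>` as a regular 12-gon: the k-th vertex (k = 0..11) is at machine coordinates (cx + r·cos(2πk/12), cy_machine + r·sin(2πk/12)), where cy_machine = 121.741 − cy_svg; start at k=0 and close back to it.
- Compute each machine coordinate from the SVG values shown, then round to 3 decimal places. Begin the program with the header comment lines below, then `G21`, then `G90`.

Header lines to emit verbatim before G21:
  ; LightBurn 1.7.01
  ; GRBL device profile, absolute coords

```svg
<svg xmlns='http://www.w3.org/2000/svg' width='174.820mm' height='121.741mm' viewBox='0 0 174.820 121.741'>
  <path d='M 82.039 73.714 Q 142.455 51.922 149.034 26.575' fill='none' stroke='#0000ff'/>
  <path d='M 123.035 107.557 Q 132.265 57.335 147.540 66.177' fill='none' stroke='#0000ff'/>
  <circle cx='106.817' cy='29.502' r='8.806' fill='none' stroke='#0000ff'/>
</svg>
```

; LightBurn 1.7.01
; GRBL device profile, absolute coords
G21
G90
G0 X82.039 Y48.027
M4 S217
G1 X100.682 Y55.390 F2129
G1 X116.334 Y62.950
G1 X128.996 Y70.708
G1 X138.666 Y78.663
G1 X145.346 Y86.816
G1 X149.034 Y95.166
G0 X123.035 Y14.184
M4 S217
G1 X126.280 Y29.284 F2129
G1 X129.860 Y41.103
G1 X133.776 Y49.640
G1 X138.028 Y54.896
G1 X142.616 Y56.871
G1 X147.540 Y55.564
G0 X115.623 Y92.239
M4 S217
G1 X114.443 Y96.642 F2129
G1 X111.220 Y99.865
G1 X106.817 Y101.045
G1 X102.414 Y99.865
G1 X99.191 Y96.642
G1 X98.011 Y92.239
G1 X99.191 Y87.836
G1 X102.414 Y84.613
G1 X106.817 Y83.433
G1 X111.220 Y84.613
G1 X114.443 Y87.836
G1 X115.623 Y92.239
M5

1 u = 1 mm; y_m = 121.741 − y.

[1] `<path>` quadratic bezier, #0000ff→engrave S217 F2129: (82.039,48.027) → (100.682,55.390) → (116.334,62.950) → (128.996,70.708) → (138.666,78.663) → (145.346,86.816) → (149.034,95.166)

[2] `<path>` quadratic bezier, #0000ff→engrave S217 F2129: (123.035,14.184) → (126.280,29.284) → (129.860,41.103) → (133.776,49.640) → (138.028,54.896) → (142.616,56.871) → (147.540,55.564)

[3] `<circle>` circle, #0000ff→engrave S217 F2129: (115.623,92.239) → (114.443,96.642) → (111.220,99.865) → (106.817,101.045) → (102.414,99.865) → (99.191,96.642) → (98.011,92.239) → (99.191,87.836) → (102.414,84.613) → (106.817,83.433) → (111.220,84.613) → (114.443,87.836) → (115.623,92.239) (closed)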